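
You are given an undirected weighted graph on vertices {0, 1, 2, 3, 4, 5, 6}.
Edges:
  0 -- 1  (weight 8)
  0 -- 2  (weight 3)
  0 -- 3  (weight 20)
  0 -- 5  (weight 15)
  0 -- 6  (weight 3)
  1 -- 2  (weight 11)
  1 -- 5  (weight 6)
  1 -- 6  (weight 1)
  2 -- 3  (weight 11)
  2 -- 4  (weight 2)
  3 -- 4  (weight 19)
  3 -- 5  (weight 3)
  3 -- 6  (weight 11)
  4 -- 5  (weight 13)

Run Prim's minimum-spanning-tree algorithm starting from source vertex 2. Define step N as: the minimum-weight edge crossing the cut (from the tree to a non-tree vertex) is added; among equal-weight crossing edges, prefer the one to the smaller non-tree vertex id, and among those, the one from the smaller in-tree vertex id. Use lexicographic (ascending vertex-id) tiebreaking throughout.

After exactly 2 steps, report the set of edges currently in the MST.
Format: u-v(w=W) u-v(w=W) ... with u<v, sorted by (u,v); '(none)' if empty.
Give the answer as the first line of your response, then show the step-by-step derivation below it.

0-2(w=3) 2-4(w=2)

step 1: add edge 2-4 (w=2); MST = {2-4(w=2)}
step 2: add edge 0-2 (w=3); MST = {0-2(w=3) 2-4(w=2)}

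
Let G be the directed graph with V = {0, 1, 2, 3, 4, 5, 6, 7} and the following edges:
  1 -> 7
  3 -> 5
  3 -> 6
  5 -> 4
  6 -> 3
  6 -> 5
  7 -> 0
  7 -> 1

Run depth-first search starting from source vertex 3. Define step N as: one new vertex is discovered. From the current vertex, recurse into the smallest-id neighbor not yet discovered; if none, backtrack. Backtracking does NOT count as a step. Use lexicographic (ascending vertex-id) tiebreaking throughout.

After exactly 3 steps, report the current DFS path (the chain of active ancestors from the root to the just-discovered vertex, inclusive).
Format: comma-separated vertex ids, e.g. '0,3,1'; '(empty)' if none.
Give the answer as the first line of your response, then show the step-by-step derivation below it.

3,5,4

step 1: discover 3; path=3; order=3
step 2: discover 5; path=3>5; order=3,5
step 3: discover 4; path=3>5>4; order=3,5,4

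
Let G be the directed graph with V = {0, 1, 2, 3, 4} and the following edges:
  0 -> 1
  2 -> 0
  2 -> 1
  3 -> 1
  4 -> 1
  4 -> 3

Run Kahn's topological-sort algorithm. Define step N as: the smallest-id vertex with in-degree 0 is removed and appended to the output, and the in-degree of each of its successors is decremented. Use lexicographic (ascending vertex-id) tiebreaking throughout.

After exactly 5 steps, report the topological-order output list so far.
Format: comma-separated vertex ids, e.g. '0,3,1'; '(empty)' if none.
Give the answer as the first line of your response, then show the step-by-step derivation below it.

2,0,4,3,1

step 1: output 2; order=[2]; indeg=(0,3,0,1,0)
step 2: output 0; order=[2,0]; indeg=(0,2,0,1,0)
step 3: output 4; order=[2,0,4]; indeg=(0,1,0,0,0)
step 4: output 3; order=[2,0,4,3]; indeg=(0,0,0,0,0)
step 5: output 1; order=[2,0,4,3,1]; indeg=(0,0,0,0,0)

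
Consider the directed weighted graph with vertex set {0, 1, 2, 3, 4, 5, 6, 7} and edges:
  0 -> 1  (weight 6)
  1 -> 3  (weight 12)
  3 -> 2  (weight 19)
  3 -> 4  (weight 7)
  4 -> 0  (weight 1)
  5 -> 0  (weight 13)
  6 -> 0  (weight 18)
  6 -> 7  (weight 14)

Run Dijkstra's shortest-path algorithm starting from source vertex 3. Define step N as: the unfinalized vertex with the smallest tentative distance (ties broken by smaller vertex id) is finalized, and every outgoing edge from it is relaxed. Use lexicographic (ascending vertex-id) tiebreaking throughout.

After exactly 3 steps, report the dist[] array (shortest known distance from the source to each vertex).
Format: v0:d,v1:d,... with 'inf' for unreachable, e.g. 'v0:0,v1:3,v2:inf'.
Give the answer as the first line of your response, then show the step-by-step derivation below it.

v0:8,v1:14,v2:19,v3:0,v4:7,v5:inf,v6:inf,v7:inf

step 1: dist = v0:inf,v1:inf,v2:19,v3:0,v4:7,v5:inf,v6:inf,v7:inf
step 2: dist = v0:8,v1:inf,v2:19,v3:0,v4:7,v5:inf,v6:inf,v7:inf
step 3: dist = v0:8,v1:14,v2:19,v3:0,v4:7,v5:inf,v6:inf,v7:inf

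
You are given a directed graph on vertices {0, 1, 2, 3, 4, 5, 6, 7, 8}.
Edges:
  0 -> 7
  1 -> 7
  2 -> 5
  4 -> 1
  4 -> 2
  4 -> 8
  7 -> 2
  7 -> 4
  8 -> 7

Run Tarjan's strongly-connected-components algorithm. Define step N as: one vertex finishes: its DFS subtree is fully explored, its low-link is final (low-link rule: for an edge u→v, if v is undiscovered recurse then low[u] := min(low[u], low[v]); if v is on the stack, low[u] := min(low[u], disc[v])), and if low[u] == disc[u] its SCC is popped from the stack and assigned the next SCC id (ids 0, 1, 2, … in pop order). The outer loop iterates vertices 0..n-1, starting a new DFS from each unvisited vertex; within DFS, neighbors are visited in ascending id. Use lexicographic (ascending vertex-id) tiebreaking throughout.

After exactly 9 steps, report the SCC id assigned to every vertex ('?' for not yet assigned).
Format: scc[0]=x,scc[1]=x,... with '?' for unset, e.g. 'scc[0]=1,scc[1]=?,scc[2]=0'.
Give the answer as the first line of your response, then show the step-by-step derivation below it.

scc[0]=3,scc[1]=2,scc[2]=1,scc[3]=4,scc[4]=2,scc[5]=0,scc[6]=5,scc[7]=2,scc[8]=2

step 1: low=(low[0]=0,low[1]=?,low[2]=2,low[3]=?,low[4]=?,low[5]=3,low[6]=?,low[7]=1,low[8]=?); scc=(scc[0]=?,scc[1]=?,scc[2]=?,scc[3]=?,scc[4]=?,scc[5]=0,scc[6]=?,scc[7]=?,scc[8]=?)
step 2: low=(low[0]=0,low[1]=?,low[2]=2,low[3]=?,low[4]=?,low[5]=3,low[6]=?,low[7]=1,low[8]=?); scc=(scc[0]=?,scc[1]=?,scc[2]=1,scc[3]=?,scc[4]=?,scc[5]=0,scc[6]=?,scc[7]=?,scc[8]=?)
step 3: low=(low[0]=0,low[1]=1,low[2]=2,low[3]=?,low[4]=4,low[5]=3,low[6]=?,low[7]=1,low[8]=?); scc=(scc[0]=?,scc[1]=?,scc[2]=1,scc[3]=?,scc[4]=?,scc[5]=0,scc[6]=?,scc[7]=?,scc[8]=?)
step 4: low=(low[0]=0,low[1]=1,low[2]=2,low[3]=?,low[4]=1,low[5]=3,low[6]=?,low[7]=1,low[8]=1); scc=(scc[0]=?,scc[1]=?,scc[2]=1,scc[3]=?,scc[4]=?,scc[5]=0,scc[6]=?,scc[7]=?,scc[8]=?)
step 5: low=(low[0]=0,low[1]=1,low[2]=2,low[3]=?,low[4]=1,low[5]=3,low[6]=?,low[7]=1,low[8]=1); scc=(scc[0]=?,scc[1]=?,scc[2]=1,scc[3]=?,scc[4]=?,scc[5]=0,scc[6]=?,scc[7]=?,scc[8]=?)
step 6: low=(low[0]=0,low[1]=1,low[2]=2,low[3]=?,low[4]=1,low[5]=3,low[6]=?,low[7]=1,low[8]=1); scc=(scc[0]=?,scc[1]=2,scc[2]=1,scc[3]=?,scc[4]=2,scc[5]=0,scc[6]=?,scc[7]=2,scc[8]=2)
step 7: low=(low[0]=0,low[1]=1,low[2]=2,low[3]=?,low[4]=1,low[5]=3,low[6]=?,low[7]=1,low[8]=1); scc=(scc[0]=3,scc[1]=2,scc[2]=1,scc[3]=?,scc[4]=2,scc[5]=0,scc[6]=?,scc[7]=2,scc[8]=2)
step 8: low=(low[0]=0,low[1]=1,low[2]=2,low[3]=7,low[4]=1,low[5]=3,low[6]=?,low[7]=1,low[8]=1); scc=(scc[0]=3,scc[1]=2,scc[2]=1,scc[3]=4,scc[4]=2,scc[5]=0,scc[6]=?,scc[7]=2,scc[8]=2)
step 9: low=(low[0]=0,low[1]=1,low[2]=2,low[3]=7,low[4]=1,low[5]=3,low[6]=8,low[7]=1,low[8]=1); scc=(scc[0]=3,scc[1]=2,scc[2]=1,scc[3]=4,scc[4]=2,scc[5]=0,scc[6]=5,scc[7]=2,scc[8]=2)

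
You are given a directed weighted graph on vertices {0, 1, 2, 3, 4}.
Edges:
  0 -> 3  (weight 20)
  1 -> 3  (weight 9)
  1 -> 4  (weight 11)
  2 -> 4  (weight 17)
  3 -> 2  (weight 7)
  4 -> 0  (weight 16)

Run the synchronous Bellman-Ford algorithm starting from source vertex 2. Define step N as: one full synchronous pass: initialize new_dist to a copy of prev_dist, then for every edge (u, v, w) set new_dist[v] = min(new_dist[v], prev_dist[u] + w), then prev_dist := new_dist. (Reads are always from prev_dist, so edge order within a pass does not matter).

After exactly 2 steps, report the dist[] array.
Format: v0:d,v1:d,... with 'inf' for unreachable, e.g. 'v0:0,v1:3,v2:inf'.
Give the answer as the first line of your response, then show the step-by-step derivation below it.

v0:33,v1:inf,v2:0,v3:inf,v4:17

step 1: dist = v0:inf,v1:inf,v2:0,v3:inf,v4:17
step 2: dist = v0:33,v1:inf,v2:0,v3:inf,v4:17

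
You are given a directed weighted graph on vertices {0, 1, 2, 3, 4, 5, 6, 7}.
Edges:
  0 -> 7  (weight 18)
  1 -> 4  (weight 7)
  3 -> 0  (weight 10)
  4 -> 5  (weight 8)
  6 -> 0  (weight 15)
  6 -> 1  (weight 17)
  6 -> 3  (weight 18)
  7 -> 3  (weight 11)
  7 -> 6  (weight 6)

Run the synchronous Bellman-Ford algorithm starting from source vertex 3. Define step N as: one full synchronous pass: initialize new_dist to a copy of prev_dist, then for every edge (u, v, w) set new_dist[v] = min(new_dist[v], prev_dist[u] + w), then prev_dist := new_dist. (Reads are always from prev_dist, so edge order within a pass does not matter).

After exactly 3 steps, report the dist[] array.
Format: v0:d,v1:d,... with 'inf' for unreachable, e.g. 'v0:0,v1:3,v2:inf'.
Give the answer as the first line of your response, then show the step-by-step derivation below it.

v0:10,v1:inf,v2:inf,v3:0,v4:inf,v5:inf,v6:34,v7:28

step 1: dist = v0:10,v1:inf,v2:inf,v3:0,v4:inf,v5:inf,v6:inf,v7:inf
step 2: dist = v0:10,v1:inf,v2:inf,v3:0,v4:inf,v5:inf,v6:inf,v7:28
step 3: dist = v0:10,v1:inf,v2:inf,v3:0,v4:inf,v5:inf,v6:34,v7:28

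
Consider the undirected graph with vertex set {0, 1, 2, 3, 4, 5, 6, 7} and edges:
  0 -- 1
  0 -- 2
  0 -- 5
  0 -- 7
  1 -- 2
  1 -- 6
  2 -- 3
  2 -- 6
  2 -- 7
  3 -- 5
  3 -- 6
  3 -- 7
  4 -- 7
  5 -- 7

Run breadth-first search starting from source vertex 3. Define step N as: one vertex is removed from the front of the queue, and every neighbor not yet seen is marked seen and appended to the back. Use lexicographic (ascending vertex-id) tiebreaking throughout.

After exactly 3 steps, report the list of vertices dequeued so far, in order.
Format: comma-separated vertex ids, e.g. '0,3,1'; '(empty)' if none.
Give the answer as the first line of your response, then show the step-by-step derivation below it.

3,2,5

step 1: dequeue 3; queue=[2,5,6,7]; order=3
step 2: dequeue 2; queue=[5,6,7,0,1]; order=3,2
step 3: dequeue 5; queue=[6,7,0,1]; order=3,2,5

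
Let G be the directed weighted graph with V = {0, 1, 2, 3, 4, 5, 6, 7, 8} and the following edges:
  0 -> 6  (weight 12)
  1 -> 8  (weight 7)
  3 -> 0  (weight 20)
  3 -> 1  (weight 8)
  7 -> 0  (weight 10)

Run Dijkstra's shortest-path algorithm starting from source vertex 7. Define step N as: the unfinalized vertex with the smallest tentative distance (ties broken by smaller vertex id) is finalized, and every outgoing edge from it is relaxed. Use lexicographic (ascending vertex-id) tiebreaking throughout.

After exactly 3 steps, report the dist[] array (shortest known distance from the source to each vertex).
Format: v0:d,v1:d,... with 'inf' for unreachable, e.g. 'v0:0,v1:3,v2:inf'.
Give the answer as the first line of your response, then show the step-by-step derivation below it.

v0:10,v1:inf,v2:inf,v3:inf,v4:inf,v5:inf,v6:22,v7:0,v8:inf

step 1: dist = v0:10,v1:inf,v2:inf,v3:inf,v4:inf,v5:inf,v6:inf,v7:0,v8:inf
step 2: dist = v0:10,v1:inf,v2:inf,v3:inf,v4:inf,v5:inf,v6:22,v7:0,v8:inf
step 3: dist = v0:10,v1:inf,v2:inf,v3:inf,v4:inf,v5:inf,v6:22,v7:0,v8:inf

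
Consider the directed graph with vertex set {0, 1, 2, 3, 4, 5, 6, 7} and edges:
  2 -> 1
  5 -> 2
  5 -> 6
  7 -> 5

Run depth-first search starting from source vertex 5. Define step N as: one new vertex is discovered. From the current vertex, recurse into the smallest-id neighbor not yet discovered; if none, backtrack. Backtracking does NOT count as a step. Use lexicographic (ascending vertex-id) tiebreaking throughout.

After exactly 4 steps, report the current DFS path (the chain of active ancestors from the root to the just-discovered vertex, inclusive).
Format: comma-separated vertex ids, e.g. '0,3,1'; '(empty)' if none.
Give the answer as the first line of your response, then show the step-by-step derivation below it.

5,6

step 1: discover 5; path=5; order=5
step 2: discover 2; path=5>2; order=5,2
step 3: discover 1; path=5>2>1; order=5,2,1
step 4: discover 6; path=5>6; order=5,2,1,6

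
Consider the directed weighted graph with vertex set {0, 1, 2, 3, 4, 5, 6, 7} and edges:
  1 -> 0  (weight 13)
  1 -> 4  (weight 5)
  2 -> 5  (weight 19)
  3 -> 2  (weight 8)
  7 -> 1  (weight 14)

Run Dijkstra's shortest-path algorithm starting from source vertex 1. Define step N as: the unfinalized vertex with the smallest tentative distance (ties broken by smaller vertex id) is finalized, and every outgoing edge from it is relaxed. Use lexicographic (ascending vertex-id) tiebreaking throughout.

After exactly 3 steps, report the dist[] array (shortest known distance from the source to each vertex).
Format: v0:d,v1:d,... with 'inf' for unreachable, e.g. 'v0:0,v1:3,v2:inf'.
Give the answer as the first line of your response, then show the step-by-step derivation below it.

v0:13,v1:0,v2:inf,v3:inf,v4:5,v5:inf,v6:inf,v7:inf

step 1: dist = v0:13,v1:0,v2:inf,v3:inf,v4:5,v5:inf,v6:inf,v7:inf
step 2: dist = v0:13,v1:0,v2:inf,v3:inf,v4:5,v5:inf,v6:inf,v7:inf
step 3: dist = v0:13,v1:0,v2:inf,v3:inf,v4:5,v5:inf,v6:inf,v7:inf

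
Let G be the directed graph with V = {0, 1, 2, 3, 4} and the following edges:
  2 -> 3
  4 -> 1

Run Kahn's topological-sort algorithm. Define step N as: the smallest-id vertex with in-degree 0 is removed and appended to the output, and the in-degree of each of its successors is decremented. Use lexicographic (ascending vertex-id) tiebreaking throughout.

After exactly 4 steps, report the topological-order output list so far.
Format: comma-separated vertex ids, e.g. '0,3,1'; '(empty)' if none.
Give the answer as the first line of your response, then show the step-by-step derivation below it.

0,2,3,4

step 1: output 0; order=[0]; indeg=(0,1,0,1,0)
step 2: output 2; order=[0,2]; indeg=(0,1,0,0,0)
step 3: output 3; order=[0,2,3]; indeg=(0,1,0,0,0)
step 4: output 4; order=[0,2,3,4]; indeg=(0,0,0,0,0)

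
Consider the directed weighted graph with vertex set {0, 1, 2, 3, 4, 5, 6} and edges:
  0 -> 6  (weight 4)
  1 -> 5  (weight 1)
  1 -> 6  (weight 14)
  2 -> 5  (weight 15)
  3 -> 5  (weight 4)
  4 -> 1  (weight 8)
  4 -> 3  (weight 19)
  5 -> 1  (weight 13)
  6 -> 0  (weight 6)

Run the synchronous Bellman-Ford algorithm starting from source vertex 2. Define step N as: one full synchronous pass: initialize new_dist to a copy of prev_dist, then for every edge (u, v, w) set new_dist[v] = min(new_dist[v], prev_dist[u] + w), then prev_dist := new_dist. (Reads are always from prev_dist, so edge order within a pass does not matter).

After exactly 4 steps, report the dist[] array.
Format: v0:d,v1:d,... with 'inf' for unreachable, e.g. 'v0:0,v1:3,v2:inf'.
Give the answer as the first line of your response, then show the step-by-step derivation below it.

v0:48,v1:28,v2:0,v3:inf,v4:inf,v5:15,v6:42

step 1: dist = v0:inf,v1:inf,v2:0,v3:inf,v4:inf,v5:15,v6:inf
step 2: dist = v0:inf,v1:28,v2:0,v3:inf,v4:inf,v5:15,v6:inf
step 3: dist = v0:inf,v1:28,v2:0,v3:inf,v4:inf,v5:15,v6:42
step 4: dist = v0:48,v1:28,v2:0,v3:inf,v4:inf,v5:15,v6:42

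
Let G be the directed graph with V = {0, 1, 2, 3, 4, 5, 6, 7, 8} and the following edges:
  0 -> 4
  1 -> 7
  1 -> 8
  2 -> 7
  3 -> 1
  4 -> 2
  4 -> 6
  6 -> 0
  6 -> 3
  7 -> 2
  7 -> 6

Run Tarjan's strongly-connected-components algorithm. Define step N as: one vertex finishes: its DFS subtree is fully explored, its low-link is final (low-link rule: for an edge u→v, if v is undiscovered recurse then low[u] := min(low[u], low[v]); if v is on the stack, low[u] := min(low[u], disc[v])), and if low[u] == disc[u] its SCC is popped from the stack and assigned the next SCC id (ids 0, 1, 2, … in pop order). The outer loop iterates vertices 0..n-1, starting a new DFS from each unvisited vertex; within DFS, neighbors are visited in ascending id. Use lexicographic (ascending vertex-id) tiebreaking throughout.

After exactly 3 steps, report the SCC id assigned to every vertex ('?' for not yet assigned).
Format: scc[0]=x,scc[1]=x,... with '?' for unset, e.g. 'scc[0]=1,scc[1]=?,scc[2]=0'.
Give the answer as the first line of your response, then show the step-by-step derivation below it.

scc[0]=?,scc[1]=?,scc[2]=?,scc[3]=?,scc[4]=?,scc[5]=?,scc[6]=?,scc[7]=?,scc[8]=0

step 1: low=(low[0]=0,low[1]=3,low[2]=2,low[3]=5,low[4]=1,low[5]=?,low[6]=0,low[7]=2,low[8]=7); scc=(scc[0]=?,scc[1]=?,scc[2]=?,scc[3]=?,scc[4]=?,scc[5]=?,scc[6]=?,scc[7]=?,scc[8]=0)
step 2: low=(low[0]=0,low[1]=3,low[2]=2,low[3]=5,low[4]=1,low[5]=?,low[6]=0,low[7]=2,low[8]=7); scc=(scc[0]=?,scc[1]=?,scc[2]=?,scc[3]=?,scc[4]=?,scc[5]=?,scc[6]=?,scc[7]=?,scc[8]=0)
step 3: low=(low[0]=0,low[1]=3,low[2]=2,low[3]=3,low[4]=1,low[5]=?,low[6]=0,low[7]=2,low[8]=7); scc=(scc[0]=?,scc[1]=?,scc[2]=?,scc[3]=?,scc[4]=?,scc[5]=?,scc[6]=?,scc[7]=?,scc[8]=0)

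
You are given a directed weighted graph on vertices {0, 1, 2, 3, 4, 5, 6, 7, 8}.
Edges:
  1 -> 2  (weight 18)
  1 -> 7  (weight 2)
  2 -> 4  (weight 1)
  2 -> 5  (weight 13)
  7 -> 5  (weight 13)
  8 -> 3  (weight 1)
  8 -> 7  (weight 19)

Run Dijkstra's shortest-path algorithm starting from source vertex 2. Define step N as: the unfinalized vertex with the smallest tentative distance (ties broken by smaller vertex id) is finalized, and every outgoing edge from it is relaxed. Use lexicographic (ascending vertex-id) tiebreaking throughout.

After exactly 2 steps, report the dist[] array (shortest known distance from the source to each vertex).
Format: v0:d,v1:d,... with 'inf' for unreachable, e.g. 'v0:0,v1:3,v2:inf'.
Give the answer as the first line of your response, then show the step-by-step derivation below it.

v0:inf,v1:inf,v2:0,v3:inf,v4:1,v5:13,v6:inf,v7:inf,v8:inf

step 1: dist = v0:inf,v1:inf,v2:0,v3:inf,v4:1,v5:13,v6:inf,v7:inf,v8:inf
step 2: dist = v0:inf,v1:inf,v2:0,v3:inf,v4:1,v5:13,v6:inf,v7:inf,v8:inf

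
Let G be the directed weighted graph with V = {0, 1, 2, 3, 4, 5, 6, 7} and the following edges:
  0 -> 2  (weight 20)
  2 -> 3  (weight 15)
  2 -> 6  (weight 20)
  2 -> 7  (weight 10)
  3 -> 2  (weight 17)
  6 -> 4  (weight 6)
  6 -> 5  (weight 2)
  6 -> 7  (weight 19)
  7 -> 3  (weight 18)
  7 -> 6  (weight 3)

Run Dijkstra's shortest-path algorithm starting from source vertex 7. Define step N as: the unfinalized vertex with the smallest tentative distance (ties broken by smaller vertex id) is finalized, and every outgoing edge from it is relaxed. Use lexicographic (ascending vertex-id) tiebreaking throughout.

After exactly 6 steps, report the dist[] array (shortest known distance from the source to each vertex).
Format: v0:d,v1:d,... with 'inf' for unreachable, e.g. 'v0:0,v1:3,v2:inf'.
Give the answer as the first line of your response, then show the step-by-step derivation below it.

v0:inf,v1:inf,v2:35,v3:18,v4:9,v5:5,v6:3,v7:0

step 1: dist = v0:inf,v1:inf,v2:inf,v3:18,v4:inf,v5:inf,v6:3,v7:0
step 2: dist = v0:inf,v1:inf,v2:inf,v3:18,v4:9,v5:5,v6:3,v7:0
step 3: dist = v0:inf,v1:inf,v2:inf,v3:18,v4:9,v5:5,v6:3,v7:0
step 4: dist = v0:inf,v1:inf,v2:inf,v3:18,v4:9,v5:5,v6:3,v7:0
step 5: dist = v0:inf,v1:inf,v2:35,v3:18,v4:9,v5:5,v6:3,v7:0
step 6: dist = v0:inf,v1:inf,v2:35,v3:18,v4:9,v5:5,v6:3,v7:0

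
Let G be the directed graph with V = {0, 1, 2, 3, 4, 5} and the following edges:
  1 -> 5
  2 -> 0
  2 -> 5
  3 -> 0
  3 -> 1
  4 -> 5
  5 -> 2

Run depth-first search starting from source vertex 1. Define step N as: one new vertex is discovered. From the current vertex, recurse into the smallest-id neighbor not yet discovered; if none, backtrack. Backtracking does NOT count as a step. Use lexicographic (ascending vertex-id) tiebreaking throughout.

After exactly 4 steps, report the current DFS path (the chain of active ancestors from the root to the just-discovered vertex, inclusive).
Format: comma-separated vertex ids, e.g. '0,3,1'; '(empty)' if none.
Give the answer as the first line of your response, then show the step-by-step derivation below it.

1,5,2,0

step 1: discover 1; path=1; order=1
step 2: discover 5; path=1>5; order=1,5
step 3: discover 2; path=1>5>2; order=1,5,2
step 4: discover 0; path=1>5>2>0; order=1,5,2,0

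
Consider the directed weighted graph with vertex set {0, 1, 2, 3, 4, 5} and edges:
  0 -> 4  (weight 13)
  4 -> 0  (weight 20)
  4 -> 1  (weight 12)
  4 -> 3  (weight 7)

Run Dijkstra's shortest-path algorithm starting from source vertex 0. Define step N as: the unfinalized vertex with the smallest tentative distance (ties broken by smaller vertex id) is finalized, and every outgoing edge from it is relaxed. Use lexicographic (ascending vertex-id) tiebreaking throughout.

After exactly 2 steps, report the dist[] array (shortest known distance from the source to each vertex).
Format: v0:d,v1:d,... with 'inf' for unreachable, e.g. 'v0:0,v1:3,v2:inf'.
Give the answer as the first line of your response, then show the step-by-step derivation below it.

v0:0,v1:25,v2:inf,v3:20,v4:13,v5:inf

step 1: dist = v0:0,v1:inf,v2:inf,v3:inf,v4:13,v5:inf
step 2: dist = v0:0,v1:25,v2:inf,v3:20,v4:13,v5:inf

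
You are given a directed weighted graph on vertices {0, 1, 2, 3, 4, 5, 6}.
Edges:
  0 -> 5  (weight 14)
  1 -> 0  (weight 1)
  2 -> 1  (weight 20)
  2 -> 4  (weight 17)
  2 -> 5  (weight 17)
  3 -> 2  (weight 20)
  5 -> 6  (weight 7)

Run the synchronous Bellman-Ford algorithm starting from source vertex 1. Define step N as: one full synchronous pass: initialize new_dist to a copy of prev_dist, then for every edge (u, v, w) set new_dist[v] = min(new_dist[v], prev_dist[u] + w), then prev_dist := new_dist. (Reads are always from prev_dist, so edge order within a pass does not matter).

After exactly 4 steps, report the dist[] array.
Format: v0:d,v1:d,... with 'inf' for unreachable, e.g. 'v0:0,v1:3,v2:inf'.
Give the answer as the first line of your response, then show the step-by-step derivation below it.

v0:1,v1:0,v2:inf,v3:inf,v4:inf,v5:15,v6:22

step 1: dist = v0:1,v1:0,v2:inf,v3:inf,v4:inf,v5:inf,v6:inf
step 2: dist = v0:1,v1:0,v2:inf,v3:inf,v4:inf,v5:15,v6:inf
step 3: dist = v0:1,v1:0,v2:inf,v3:inf,v4:inf,v5:15,v6:22
step 4: dist = v0:1,v1:0,v2:inf,v3:inf,v4:inf,v5:15,v6:22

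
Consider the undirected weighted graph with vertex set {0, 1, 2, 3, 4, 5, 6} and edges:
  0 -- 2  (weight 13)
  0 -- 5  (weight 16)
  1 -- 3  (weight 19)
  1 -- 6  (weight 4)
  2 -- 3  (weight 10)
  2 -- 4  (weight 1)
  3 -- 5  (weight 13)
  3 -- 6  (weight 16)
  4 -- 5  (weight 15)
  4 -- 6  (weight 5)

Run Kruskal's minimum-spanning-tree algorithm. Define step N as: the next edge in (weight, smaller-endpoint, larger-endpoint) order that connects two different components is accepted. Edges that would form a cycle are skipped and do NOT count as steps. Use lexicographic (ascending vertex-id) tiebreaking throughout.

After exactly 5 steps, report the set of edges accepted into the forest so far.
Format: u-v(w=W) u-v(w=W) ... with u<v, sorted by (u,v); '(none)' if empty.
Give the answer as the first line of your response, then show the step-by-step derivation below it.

0-2(w=13) 1-6(w=4) 2-3(w=10) 2-4(w=1) 4-6(w=5)

step 1: add edge 2-4 (w=1); MST = {2-4(w=1)}
step 2: add edge 1-6 (w=4); MST = {1-6(w=4) 2-4(w=1)}
step 3: add edge 4-6 (w=5); MST = {1-6(w=4) 2-4(w=1) 4-6(w=5)}
step 4: add edge 2-3 (w=10); MST = {1-6(w=4) 2-3(w=10) 2-4(w=1) 4-6(w=5)}
step 5: add edge 0-2 (w=13); MST = {0-2(w=13) 1-6(w=4) 2-3(w=10) 2-4(w=1) 4-6(w=5)}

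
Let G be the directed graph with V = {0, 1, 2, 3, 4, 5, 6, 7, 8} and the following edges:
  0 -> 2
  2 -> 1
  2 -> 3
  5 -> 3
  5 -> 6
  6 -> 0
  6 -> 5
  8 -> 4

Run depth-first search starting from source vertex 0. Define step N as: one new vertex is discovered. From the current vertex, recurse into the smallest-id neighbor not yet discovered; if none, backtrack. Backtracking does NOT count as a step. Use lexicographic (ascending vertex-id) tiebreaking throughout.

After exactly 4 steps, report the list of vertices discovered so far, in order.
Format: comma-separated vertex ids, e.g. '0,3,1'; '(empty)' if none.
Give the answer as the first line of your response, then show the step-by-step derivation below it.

0,2,1,3

step 1: discover 0; path=0; order=0
step 2: discover 2; path=0>2; order=0,2
step 3: discover 1; path=0>2>1; order=0,2,1
step 4: discover 3; path=0>2>3; order=0,2,1,3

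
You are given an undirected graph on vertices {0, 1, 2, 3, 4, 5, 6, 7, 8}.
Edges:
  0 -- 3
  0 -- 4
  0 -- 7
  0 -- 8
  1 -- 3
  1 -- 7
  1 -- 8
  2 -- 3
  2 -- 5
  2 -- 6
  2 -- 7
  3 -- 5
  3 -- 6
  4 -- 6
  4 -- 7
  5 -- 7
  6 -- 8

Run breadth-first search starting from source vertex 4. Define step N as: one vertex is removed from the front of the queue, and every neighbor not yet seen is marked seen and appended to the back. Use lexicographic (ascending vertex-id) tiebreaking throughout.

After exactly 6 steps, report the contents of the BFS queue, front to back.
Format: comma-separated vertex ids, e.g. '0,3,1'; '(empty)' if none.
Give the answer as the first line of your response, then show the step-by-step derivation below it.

2,1,5

step 1: dequeue 4; queue=[0,6,7]; order=4
step 2: dequeue 0; queue=[6,7,3,8]; order=4,0
step 3: dequeue 6; queue=[7,3,8,2]; order=4,0,6
step 4: dequeue 7; queue=[3,8,2,1,5]; order=4,0,6,7
step 5: dequeue 3; queue=[8,2,1,5]; order=4,0,6,7,3
step 6: dequeue 8; queue=[2,1,5]; order=4,0,6,7,3,8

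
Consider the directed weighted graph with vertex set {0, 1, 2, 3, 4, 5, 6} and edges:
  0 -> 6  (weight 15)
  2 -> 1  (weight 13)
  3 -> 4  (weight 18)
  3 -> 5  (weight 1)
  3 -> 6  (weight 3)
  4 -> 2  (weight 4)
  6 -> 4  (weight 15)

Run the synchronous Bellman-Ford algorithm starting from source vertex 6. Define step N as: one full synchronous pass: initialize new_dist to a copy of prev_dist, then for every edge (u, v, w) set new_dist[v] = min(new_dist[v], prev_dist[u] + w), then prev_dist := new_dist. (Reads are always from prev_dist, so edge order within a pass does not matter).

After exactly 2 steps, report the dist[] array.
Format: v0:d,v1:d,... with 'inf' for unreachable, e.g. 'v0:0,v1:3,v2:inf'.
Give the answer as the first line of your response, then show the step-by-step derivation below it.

v0:inf,v1:inf,v2:19,v3:inf,v4:15,v5:inf,v6:0

step 1: dist = v0:inf,v1:inf,v2:inf,v3:inf,v4:15,v5:inf,v6:0
step 2: dist = v0:inf,v1:inf,v2:19,v3:inf,v4:15,v5:inf,v6:0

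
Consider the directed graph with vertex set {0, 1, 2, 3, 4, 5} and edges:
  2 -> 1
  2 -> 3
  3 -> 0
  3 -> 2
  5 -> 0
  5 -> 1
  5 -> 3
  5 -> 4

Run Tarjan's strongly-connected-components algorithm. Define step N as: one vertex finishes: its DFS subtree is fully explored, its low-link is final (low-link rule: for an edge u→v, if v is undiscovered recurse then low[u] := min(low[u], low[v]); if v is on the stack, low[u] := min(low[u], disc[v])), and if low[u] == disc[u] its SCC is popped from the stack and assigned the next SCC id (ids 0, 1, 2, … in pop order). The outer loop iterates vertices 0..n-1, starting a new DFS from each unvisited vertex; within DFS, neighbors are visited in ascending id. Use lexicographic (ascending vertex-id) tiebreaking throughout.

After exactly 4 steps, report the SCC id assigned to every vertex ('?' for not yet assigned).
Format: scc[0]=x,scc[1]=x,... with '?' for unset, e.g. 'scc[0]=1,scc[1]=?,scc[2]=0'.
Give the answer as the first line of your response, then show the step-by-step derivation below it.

scc[0]=0,scc[1]=1,scc[2]=2,scc[3]=2,scc[4]=?,scc[5]=?

step 1: low=(low[0]=0,low[1]=?,low[2]=?,low[3]=?,low[4]=?,low[5]=?); scc=(scc[0]=0,scc[1]=?,scc[2]=?,scc[3]=?,scc[4]=?,scc[5]=?)
step 2: low=(low[0]=0,low[1]=1,low[2]=?,low[3]=?,low[4]=?,low[5]=?); scc=(scc[0]=0,scc[1]=1,scc[2]=?,scc[3]=?,scc[4]=?,scc[5]=?)
step 3: low=(low[0]=0,low[1]=1,low[2]=2,low[3]=2,low[4]=?,low[5]=?); scc=(scc[0]=0,scc[1]=1,scc[2]=?,scc[3]=?,scc[4]=?,scc[5]=?)
step 4: low=(low[0]=0,low[1]=1,low[2]=2,low[3]=2,low[4]=?,low[5]=?); scc=(scc[0]=0,scc[1]=1,scc[2]=2,scc[3]=2,scc[4]=?,scc[5]=?)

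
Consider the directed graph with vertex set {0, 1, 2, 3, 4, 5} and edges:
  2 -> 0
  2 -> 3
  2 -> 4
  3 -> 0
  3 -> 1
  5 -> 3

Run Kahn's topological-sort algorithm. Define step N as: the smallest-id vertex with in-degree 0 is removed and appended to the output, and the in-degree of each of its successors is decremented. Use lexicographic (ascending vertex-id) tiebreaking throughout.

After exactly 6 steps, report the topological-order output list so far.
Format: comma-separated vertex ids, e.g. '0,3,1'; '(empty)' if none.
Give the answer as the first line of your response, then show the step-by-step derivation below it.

2,4,5,3,0,1

step 1: output 2; order=[2]; indeg=(1,1,0,1,0,0)
step 2: output 4; order=[2,4]; indeg=(1,1,0,1,0,0)
step 3: output 5; order=[2,4,5]; indeg=(1,1,0,0,0,0)
step 4: output 3; order=[2,4,5,3]; indeg=(0,0,0,0,0,0)
step 5: output 0; order=[2,4,5,3,0]; indeg=(0,0,0,0,0,0)
step 6: output 1; order=[2,4,5,3,0,1]; indeg=(0,0,0,0,0,0)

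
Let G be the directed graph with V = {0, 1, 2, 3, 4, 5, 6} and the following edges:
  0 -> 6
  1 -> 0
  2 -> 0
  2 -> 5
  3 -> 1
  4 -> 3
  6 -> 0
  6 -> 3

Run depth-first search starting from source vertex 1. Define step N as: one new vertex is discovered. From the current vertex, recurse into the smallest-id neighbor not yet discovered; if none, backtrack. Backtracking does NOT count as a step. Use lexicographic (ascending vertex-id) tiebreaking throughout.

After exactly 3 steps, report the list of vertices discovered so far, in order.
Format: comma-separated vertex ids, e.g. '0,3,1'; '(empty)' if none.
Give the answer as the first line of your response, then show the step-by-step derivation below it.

1,0,6

step 1: discover 1; path=1; order=1
step 2: discover 0; path=1>0; order=1,0
step 3: discover 6; path=1>0>6; order=1,0,6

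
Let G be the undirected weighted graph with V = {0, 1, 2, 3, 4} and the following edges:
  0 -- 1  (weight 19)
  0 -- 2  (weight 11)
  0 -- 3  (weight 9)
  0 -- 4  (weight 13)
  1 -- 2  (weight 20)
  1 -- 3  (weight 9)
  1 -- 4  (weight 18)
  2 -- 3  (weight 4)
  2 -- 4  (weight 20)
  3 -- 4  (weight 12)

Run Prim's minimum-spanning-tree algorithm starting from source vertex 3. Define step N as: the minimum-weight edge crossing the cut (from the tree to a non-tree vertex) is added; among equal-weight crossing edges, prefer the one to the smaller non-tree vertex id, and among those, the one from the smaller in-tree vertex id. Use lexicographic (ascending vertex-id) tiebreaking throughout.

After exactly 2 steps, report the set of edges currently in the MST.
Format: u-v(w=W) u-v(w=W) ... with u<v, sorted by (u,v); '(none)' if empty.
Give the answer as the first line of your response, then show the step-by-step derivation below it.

0-3(w=9) 2-3(w=4)

step 1: add edge 2-3 (w=4); MST = {2-3(w=4)}
step 2: add edge 0-3 (w=9); MST = {0-3(w=9) 2-3(w=4)}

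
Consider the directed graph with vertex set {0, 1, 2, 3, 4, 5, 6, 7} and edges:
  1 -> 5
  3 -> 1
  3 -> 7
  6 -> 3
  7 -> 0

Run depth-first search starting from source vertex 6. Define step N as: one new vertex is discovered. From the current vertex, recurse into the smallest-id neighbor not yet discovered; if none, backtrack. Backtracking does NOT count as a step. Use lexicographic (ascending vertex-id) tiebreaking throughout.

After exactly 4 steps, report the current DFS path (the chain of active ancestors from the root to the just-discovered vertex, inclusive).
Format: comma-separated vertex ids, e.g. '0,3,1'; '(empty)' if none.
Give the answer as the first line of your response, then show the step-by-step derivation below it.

6,3,1,5

step 1: discover 6; path=6; order=6
step 2: discover 3; path=6>3; order=6,3
step 3: discover 1; path=6>3>1; order=6,3,1
step 4: discover 5; path=6>3>1>5; order=6,3,1,5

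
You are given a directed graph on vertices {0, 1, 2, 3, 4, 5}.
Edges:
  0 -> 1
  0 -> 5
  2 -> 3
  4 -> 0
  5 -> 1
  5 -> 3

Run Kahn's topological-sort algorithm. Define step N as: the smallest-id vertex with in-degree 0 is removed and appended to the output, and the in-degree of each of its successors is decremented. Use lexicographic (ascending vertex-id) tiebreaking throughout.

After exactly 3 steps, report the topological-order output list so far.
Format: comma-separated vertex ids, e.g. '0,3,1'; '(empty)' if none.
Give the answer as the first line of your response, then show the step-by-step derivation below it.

2,4,0

step 1: output 2; order=[2]; indeg=(1,2,0,1,0,1)
step 2: output 4; order=[2,4]; indeg=(0,2,0,1,0,1)
step 3: output 0; order=[2,4,0]; indeg=(0,1,0,1,0,0)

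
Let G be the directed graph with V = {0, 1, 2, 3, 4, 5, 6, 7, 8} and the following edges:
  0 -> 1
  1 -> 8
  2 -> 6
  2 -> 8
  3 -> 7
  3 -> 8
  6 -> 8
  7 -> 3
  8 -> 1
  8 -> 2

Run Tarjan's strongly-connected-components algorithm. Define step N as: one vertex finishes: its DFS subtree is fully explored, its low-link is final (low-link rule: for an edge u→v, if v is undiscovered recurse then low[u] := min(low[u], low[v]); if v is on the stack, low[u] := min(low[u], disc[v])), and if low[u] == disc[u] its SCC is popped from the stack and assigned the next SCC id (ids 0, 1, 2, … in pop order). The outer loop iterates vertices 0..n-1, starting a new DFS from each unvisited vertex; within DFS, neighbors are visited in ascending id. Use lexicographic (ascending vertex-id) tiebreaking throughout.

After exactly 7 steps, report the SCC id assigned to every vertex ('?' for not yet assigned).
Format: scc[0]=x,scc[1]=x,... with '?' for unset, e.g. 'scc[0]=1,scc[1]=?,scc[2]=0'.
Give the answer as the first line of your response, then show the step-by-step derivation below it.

scc[0]=1,scc[1]=0,scc[2]=0,scc[3]=2,scc[4]=?,scc[5]=?,scc[6]=0,scc[7]=2,scc[8]=0

step 1: low=(low[0]=0,low[1]=1,low[2]=3,low[3]=?,low[4]=?,low[5]=?,low[6]=2,low[7]=?,low[8]=1); scc=(scc[0]=?,scc[1]=?,scc[2]=?,scc[3]=?,scc[4]=?,scc[5]=?,scc[6]=?,scc[7]=?,scc[8]=?)
step 2: low=(low[0]=0,low[1]=1,low[2]=2,low[3]=?,low[4]=?,low[5]=?,low[6]=2,low[7]=?,low[8]=1); scc=(scc[0]=?,scc[1]=?,scc[2]=?,scc[3]=?,scc[4]=?,scc[5]=?,scc[6]=?,scc[7]=?,scc[8]=?)
step 3: low=(low[0]=0,low[1]=1,low[2]=2,low[3]=?,low[4]=?,low[5]=?,low[6]=2,low[7]=?,low[8]=1); scc=(scc[0]=?,scc[1]=?,scc[2]=?,scc[3]=?,scc[4]=?,scc[5]=?,scc[6]=?,scc[7]=?,scc[8]=?)
step 4: low=(low[0]=0,low[1]=1,low[2]=2,low[3]=?,low[4]=?,low[5]=?,low[6]=2,low[7]=?,low[8]=1); scc=(scc[0]=?,scc[1]=0,scc[2]=0,scc[3]=?,scc[4]=?,scc[5]=?,scc[6]=0,scc[7]=?,scc[8]=0)
step 5: low=(low[0]=0,low[1]=1,low[2]=2,low[3]=?,low[4]=?,low[5]=?,low[6]=2,low[7]=?,low[8]=1); scc=(scc[0]=1,scc[1]=0,scc[2]=0,scc[3]=?,scc[4]=?,scc[5]=?,scc[6]=0,scc[7]=?,scc[8]=0)
step 6: low=(low[0]=0,low[1]=1,low[2]=2,low[3]=5,low[4]=?,low[5]=?,low[6]=2,low[7]=5,low[8]=1); scc=(scc[0]=1,scc[1]=0,scc[2]=0,scc[3]=?,scc[4]=?,scc[5]=?,scc[6]=0,scc[7]=?,scc[8]=0)
step 7: low=(low[0]=0,low[1]=1,low[2]=2,low[3]=5,low[4]=?,low[5]=?,low[6]=2,low[7]=5,low[8]=1); scc=(scc[0]=1,scc[1]=0,scc[2]=0,scc[3]=2,scc[4]=?,scc[5]=?,scc[6]=0,scc[7]=2,scc[8]=0)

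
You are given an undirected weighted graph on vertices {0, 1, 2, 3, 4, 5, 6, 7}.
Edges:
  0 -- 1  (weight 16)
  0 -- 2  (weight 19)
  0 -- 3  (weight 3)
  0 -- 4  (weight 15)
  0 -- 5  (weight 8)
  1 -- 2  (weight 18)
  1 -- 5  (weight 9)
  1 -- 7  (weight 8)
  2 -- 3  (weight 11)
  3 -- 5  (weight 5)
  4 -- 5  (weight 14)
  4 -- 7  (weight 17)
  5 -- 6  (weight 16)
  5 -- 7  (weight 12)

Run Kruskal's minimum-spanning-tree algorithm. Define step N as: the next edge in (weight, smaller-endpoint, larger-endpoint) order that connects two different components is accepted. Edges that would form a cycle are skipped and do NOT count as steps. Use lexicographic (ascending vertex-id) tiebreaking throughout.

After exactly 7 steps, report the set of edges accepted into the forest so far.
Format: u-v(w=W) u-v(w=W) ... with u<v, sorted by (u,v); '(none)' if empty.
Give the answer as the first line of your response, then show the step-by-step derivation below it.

0-3(w=3) 1-5(w=9) 1-7(w=8) 2-3(w=11) 3-5(w=5) 4-5(w=14) 5-6(w=16)

step 1: add edge 0-3 (w=3); MST = {0-3(w=3)}
step 2: add edge 3-5 (w=5); MST = {0-3(w=3) 3-5(w=5)}
step 3: add edge 1-7 (w=8); MST = {0-3(w=3) 1-7(w=8) 3-5(w=5)}
step 4: add edge 1-5 (w=9); MST = {0-3(w=3) 1-5(w=9) 1-7(w=8) 3-5(w=5)}
step 5: add edge 2-3 (w=11); MST = {0-3(w=3) 1-5(w=9) 1-7(w=8) 2-3(w=11) 3-5(w=5)}
step 6: add edge 4-5 (w=14); MST = {0-3(w=3) 1-5(w=9) 1-7(w=8) 2-3(w=11) 3-5(w=5) 4-5(w=14)}
step 7: add edge 5-6 (w=16); MST = {0-3(w=3) 1-5(w=9) 1-7(w=8) 2-3(w=11) 3-5(w=5) 4-5(w=14) 5-6(w=16)}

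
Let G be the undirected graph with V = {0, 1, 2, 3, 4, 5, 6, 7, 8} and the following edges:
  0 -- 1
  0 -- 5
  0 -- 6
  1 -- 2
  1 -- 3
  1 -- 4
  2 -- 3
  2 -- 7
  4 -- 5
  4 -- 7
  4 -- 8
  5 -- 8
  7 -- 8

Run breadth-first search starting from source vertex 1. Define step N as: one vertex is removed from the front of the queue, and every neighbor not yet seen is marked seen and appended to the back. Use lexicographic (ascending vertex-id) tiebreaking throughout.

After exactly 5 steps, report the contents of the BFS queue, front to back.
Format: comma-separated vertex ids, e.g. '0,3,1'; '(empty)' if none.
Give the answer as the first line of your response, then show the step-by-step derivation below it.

5,6,7,8

step 1: dequeue 1; queue=[0,2,3,4]; order=1
step 2: dequeue 0; queue=[2,3,4,5,6]; order=1,0
step 3: dequeue 2; queue=[3,4,5,6,7]; order=1,0,2
step 4: dequeue 3; queue=[4,5,6,7]; order=1,0,2,3
step 5: dequeue 4; queue=[5,6,7,8]; order=1,0,2,3,4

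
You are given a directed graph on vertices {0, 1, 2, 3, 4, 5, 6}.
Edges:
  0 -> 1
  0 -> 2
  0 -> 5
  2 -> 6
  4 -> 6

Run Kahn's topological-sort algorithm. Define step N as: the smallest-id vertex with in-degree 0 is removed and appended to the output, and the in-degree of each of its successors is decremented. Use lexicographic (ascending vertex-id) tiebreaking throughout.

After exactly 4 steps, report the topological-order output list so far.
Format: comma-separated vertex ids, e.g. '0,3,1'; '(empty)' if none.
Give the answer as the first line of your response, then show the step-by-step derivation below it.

0,1,2,3

step 1: output 0; order=[0]; indeg=(0,0,0,0,0,0,2)
step 2: output 1; order=[0,1]; indeg=(0,0,0,0,0,0,2)
step 3: output 2; order=[0,1,2]; indeg=(0,0,0,0,0,0,1)
step 4: output 3; order=[0,1,2,3]; indeg=(0,0,0,0,0,0,1)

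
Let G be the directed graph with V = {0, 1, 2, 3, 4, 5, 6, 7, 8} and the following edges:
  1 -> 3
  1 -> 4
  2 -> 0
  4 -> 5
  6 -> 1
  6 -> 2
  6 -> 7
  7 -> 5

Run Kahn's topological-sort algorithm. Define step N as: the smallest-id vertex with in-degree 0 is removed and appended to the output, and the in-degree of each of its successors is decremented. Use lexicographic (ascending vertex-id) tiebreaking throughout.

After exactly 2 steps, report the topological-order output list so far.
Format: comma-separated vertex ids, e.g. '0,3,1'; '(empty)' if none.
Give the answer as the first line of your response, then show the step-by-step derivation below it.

6,1

step 1: output 6; order=[6]; indeg=(1,0,0,1,1,2,0,0,0)
step 2: output 1; order=[6,1]; indeg=(1,0,0,0,0,2,0,0,0)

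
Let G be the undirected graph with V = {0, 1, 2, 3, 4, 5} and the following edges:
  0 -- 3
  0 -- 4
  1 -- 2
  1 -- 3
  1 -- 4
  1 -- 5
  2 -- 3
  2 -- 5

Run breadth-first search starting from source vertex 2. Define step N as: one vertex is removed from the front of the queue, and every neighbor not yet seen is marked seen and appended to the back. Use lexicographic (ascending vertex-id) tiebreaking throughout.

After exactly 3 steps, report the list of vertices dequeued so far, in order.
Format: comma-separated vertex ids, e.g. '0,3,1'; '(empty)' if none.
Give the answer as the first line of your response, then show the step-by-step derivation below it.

2,1,3

step 1: dequeue 2; queue=[1,3,5]; order=2
step 2: dequeue 1; queue=[3,5,4]; order=2,1
step 3: dequeue 3; queue=[5,4,0]; order=2,1,3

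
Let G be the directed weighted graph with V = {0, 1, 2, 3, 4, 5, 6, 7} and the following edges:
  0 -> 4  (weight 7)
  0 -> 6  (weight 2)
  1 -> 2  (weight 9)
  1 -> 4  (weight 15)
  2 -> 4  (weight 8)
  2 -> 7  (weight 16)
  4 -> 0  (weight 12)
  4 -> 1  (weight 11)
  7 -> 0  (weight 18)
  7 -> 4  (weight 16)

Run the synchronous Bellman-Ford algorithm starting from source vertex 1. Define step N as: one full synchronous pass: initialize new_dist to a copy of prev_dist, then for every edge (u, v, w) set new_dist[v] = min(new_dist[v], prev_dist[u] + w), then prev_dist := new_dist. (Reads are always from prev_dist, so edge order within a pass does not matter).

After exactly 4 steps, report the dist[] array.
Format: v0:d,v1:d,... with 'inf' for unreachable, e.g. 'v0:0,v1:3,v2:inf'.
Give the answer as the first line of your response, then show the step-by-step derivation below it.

v0:27,v1:0,v2:9,v3:inf,v4:15,v5:inf,v6:29,v7:25

step 1: dist = v0:inf,v1:0,v2:9,v3:inf,v4:15,v5:inf,v6:inf,v7:inf
step 2: dist = v0:27,v1:0,v2:9,v3:inf,v4:15,v5:inf,v6:inf,v7:25
step 3: dist = v0:27,v1:0,v2:9,v3:inf,v4:15,v5:inf,v6:29,v7:25
step 4: dist = v0:27,v1:0,v2:9,v3:inf,v4:15,v5:inf,v6:29,v7:25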